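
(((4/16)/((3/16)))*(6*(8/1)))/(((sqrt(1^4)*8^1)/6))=48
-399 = -399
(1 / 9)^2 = 1 / 81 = 0.01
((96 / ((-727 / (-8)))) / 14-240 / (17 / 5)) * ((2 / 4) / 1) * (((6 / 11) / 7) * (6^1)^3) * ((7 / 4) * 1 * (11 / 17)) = -988244064 / 1470721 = -671.95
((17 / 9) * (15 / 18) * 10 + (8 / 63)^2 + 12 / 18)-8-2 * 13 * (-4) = 112.42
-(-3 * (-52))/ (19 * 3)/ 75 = -52/ 1425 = -0.04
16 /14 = 1.14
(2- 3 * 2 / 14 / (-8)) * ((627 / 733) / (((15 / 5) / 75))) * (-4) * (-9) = 16223625 / 10262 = 1580.94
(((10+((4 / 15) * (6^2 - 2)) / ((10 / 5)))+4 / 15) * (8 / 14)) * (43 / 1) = 12728 / 35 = 363.66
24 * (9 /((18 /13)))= 156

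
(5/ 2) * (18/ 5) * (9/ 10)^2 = 729/ 100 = 7.29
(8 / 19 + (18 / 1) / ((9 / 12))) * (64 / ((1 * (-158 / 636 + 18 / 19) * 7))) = 9443328 / 29561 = 319.45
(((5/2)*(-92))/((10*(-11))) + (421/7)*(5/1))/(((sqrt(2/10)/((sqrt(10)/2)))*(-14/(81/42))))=-786915*sqrt(2)/7546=-147.48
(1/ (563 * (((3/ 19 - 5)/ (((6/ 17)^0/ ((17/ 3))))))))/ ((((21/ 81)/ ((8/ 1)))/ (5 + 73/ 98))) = -1539/ 134113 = -0.01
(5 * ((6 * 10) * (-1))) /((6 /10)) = -500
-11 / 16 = -0.69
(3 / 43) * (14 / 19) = 42 / 817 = 0.05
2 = 2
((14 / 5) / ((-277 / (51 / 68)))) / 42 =-1 / 5540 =-0.00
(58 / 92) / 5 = 29 / 230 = 0.13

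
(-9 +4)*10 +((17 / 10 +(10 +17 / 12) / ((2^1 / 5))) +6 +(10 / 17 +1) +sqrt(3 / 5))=-24827 / 2040 +sqrt(15) / 5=-11.40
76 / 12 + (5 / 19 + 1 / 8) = 3065 / 456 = 6.72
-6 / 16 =-3 / 8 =-0.38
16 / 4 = 4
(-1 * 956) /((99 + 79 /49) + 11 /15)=-702660 /74489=-9.43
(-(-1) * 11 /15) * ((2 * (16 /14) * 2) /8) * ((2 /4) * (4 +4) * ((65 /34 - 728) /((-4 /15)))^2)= 100558914885 /8092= 12426954.39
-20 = -20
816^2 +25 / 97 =64588057 / 97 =665856.26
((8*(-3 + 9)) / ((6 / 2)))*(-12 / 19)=-10.11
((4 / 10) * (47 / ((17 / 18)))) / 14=1.42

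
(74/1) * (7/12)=259/6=43.17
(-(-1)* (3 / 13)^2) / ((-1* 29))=-0.00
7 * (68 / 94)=5.06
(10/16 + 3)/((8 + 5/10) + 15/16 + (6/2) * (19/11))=638/2573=0.25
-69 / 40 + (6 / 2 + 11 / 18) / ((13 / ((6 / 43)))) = -8701 / 5160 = -1.69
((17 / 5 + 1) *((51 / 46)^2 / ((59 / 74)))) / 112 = 1058607 / 17478160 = 0.06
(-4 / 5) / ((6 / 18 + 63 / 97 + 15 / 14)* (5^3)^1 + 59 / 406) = -236292 / 75886985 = -0.00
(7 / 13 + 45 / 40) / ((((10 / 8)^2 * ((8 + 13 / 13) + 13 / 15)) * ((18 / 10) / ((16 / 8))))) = 173 / 1443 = 0.12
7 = 7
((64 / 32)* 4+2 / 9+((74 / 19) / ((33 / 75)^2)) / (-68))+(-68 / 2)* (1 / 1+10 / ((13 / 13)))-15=-268083007 / 703494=-381.07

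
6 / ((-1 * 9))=-2 / 3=-0.67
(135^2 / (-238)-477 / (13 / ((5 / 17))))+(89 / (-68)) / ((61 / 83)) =-33650647 / 377468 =-89.15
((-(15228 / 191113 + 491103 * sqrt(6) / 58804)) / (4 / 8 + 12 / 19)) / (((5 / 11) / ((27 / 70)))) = -64448703 * sqrt(6) / 10290700 - 85931604 / 1438125325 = -15.40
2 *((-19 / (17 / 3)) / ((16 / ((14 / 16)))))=-399 / 1088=-0.37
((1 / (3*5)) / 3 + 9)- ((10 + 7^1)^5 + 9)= -63893564 / 45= -1419856.98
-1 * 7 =-7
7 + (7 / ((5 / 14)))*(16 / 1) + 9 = 1648 / 5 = 329.60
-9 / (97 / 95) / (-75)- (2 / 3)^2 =-1427 / 4365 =-0.33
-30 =-30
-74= -74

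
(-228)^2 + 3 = 51987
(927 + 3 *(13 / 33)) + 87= 11167 / 11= 1015.18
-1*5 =-5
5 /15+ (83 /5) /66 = 193 /330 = 0.58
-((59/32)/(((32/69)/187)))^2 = -552694.96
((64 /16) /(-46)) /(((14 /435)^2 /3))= -567675 /2254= -251.85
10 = 10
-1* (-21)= 21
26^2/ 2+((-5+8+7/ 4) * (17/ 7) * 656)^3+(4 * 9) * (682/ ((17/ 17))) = 148641177171318/ 343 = 433356201665.65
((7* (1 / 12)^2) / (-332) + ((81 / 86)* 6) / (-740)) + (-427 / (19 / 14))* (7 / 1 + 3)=-22735145859599 / 7225940160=-3146.32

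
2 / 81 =0.02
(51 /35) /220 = 51 /7700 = 0.01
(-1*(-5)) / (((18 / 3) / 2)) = 1.67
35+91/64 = 2331/64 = 36.42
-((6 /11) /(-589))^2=-36 /41977441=-0.00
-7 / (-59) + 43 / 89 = 3160 / 5251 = 0.60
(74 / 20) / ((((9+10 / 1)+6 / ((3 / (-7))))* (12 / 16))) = 74 / 75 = 0.99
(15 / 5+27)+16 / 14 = 218 / 7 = 31.14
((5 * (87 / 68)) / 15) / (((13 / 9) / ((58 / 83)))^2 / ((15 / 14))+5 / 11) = 325958985 / 3395400038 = 0.10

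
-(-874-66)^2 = -883600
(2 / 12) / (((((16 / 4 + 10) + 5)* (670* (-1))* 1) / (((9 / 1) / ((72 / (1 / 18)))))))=-1 / 10998720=-0.00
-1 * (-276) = 276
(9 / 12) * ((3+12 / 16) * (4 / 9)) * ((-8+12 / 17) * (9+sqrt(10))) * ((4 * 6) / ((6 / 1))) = -5580 / 17 - 620 * sqrt(10) / 17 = -443.57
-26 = -26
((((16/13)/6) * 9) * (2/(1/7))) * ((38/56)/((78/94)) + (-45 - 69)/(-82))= 395428/6929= 57.07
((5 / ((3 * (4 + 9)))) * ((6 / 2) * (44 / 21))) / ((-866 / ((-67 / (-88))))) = -0.00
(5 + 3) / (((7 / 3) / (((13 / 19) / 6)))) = 0.39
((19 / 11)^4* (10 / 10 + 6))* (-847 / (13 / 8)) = -51085832 / 1573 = -32476.69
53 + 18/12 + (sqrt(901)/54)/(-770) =109/2 - sqrt(901)/41580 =54.50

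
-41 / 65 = -0.63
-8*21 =-168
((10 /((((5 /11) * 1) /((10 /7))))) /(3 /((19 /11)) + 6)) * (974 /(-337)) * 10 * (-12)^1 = 162852800 /115591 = 1408.87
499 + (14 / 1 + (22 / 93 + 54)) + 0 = 52753 / 93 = 567.24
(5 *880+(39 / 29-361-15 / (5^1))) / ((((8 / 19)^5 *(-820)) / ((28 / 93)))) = -2029363694519 / 18116935680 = -112.01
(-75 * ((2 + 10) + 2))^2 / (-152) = -275625 / 38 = -7253.29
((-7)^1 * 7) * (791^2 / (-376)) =30658369 / 376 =81538.22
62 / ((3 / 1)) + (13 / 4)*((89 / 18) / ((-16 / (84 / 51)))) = 93085 / 4896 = 19.01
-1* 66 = -66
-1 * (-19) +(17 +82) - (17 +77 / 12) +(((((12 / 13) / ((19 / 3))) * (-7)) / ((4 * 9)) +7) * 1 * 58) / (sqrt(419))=114.34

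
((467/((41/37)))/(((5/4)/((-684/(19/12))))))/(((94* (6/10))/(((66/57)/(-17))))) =109479744/622421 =175.89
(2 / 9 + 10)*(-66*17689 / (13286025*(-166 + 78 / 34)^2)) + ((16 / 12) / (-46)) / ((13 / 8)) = -0.02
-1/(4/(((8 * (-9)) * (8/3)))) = 48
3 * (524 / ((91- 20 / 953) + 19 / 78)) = 116853048 / 6780941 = 17.23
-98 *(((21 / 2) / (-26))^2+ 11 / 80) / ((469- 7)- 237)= -24892 / 190125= -0.13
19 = 19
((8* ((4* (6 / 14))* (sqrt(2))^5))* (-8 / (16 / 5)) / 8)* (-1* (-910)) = -15600* sqrt(2) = -22061.73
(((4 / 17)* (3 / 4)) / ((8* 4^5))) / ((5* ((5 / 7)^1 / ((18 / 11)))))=189 / 19148800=0.00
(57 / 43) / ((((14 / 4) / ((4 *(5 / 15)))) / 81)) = 12312 / 301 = 40.90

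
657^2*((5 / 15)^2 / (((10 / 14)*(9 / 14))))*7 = 3655694 / 5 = 731138.80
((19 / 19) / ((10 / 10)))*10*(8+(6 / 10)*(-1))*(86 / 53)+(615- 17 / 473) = 18426706 / 25069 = 735.04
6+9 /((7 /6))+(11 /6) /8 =4685 /336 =13.94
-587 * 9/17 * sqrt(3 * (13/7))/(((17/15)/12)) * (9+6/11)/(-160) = 713205 * sqrt(273)/25432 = 463.36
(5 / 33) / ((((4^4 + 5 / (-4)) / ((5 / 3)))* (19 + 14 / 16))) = 0.00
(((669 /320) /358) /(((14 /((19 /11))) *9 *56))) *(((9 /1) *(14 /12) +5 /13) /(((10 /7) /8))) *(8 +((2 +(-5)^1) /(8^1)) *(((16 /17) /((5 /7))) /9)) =1214658923 /1754520768000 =0.00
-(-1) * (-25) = -25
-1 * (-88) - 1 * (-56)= 144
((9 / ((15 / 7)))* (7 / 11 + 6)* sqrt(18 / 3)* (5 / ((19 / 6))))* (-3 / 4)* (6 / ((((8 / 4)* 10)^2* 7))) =-5913* sqrt(6) / 83600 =-0.17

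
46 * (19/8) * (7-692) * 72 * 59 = -317904390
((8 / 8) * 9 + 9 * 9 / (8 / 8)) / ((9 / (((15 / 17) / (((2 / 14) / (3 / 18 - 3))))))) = -175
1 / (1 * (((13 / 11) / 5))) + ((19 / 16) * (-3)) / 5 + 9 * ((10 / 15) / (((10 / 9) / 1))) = 1855 / 208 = 8.92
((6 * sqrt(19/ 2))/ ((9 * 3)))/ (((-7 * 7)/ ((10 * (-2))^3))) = 8000 * sqrt(38)/ 441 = 111.83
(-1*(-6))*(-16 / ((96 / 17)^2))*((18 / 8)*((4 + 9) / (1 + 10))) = -11271 / 1408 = -8.00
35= 35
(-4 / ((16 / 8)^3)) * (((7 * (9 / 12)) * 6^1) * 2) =-31.50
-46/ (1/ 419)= -19274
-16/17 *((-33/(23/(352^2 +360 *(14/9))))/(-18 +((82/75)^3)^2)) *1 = -5848106343750000000/566873092220983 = -10316.43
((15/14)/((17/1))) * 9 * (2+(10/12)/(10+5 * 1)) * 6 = 1665/238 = 7.00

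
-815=-815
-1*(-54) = 54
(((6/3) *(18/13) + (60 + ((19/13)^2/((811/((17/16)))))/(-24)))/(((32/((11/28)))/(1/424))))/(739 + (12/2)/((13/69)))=3303579655/1401159817494528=0.00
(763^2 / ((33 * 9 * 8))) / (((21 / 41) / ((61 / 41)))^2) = 44209201 / 21384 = 2067.40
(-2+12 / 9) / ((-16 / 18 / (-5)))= -15 / 4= -3.75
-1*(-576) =576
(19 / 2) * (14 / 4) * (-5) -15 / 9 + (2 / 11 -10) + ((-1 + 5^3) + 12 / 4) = -6697 / 132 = -50.73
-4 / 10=-2 / 5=-0.40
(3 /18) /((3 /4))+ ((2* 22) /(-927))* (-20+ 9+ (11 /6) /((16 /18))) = 799 /1236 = 0.65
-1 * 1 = -1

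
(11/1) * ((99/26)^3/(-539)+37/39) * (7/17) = 24052039/6274632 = 3.83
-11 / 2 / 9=-11 / 18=-0.61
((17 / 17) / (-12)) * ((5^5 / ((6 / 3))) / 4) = -32.55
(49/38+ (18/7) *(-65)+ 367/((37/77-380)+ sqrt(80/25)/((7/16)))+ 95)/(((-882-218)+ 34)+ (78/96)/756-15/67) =16123006513152 *sqrt(5)/3689213054605194349+ 4721585329632664224/70095048037498692631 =0.07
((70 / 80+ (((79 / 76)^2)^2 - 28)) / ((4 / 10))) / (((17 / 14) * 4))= -30309963005 / 2268627968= -13.36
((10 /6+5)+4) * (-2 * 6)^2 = 1536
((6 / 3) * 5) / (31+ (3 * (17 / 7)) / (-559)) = 19565 / 60626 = 0.32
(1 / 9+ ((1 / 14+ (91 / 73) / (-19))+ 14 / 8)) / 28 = 652537 / 9786672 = 0.07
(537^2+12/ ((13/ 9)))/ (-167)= -3748905/ 2171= -1726.81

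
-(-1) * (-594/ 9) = -66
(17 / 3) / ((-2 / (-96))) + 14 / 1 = 286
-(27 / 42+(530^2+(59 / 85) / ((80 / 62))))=-6685448103 / 23800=-280901.18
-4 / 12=-1 / 3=-0.33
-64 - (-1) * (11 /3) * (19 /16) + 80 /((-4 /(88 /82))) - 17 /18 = -484445 /5904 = -82.05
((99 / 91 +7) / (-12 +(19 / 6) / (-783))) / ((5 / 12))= -41492736 / 25659725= -1.62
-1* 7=-7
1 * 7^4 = 2401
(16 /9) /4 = 4 /9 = 0.44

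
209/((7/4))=836/7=119.43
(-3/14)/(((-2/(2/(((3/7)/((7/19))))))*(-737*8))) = -7/224048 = -0.00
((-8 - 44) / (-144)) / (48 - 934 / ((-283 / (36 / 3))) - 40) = 3679 / 484992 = 0.01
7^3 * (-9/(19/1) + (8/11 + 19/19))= 89866/209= 429.98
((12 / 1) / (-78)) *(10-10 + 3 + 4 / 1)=-14 / 13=-1.08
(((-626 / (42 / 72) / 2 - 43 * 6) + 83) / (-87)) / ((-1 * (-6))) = 4981 / 3654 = 1.36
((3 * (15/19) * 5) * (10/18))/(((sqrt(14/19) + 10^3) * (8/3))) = 46875/18999986 -375 * sqrt(266)/2887997872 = 0.00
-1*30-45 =-75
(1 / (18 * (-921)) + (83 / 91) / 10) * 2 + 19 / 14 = 11611979 / 7542990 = 1.54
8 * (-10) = -80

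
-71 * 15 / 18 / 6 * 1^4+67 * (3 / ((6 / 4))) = 4469 / 36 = 124.14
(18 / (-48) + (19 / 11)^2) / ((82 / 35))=88375 / 79376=1.11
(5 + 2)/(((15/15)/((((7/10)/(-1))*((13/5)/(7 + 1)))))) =-637/400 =-1.59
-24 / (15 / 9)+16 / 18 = -608 / 45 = -13.51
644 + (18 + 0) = 662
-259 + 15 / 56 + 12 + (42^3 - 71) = 4131135 / 56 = 73770.27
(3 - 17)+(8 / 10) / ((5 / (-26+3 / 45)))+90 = 26944 / 375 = 71.85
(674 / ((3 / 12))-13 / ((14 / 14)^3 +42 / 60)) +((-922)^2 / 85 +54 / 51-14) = 63382 / 5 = 12676.40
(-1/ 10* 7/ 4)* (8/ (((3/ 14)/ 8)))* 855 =-44688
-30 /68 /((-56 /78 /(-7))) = -585 /136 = -4.30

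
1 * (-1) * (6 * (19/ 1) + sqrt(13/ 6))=-114- sqrt(78)/ 6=-115.47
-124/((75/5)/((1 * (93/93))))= -124/15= -8.27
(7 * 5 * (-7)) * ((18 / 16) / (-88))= 2205 / 704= 3.13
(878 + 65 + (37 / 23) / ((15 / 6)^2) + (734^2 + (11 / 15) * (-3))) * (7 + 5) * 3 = 11171729088 / 575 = 19429094.07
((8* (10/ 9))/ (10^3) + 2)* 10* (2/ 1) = 1808/ 45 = 40.18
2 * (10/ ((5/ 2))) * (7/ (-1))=-56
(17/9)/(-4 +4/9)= -17/32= -0.53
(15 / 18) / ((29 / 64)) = 160 / 87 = 1.84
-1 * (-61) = 61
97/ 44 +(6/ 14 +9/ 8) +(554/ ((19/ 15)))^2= 42539393315/ 222376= 191294.89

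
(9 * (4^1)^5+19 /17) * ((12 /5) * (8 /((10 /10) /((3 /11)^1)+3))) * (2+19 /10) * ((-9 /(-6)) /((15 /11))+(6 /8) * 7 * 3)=18534508317 /10625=1744424.31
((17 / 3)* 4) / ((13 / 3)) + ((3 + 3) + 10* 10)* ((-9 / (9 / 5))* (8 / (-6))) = 27764 / 39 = 711.90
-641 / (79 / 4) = -2564 / 79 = -32.46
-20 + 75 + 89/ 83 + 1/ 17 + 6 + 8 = 98955/ 1411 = 70.13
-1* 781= -781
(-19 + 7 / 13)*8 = -1920 / 13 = -147.69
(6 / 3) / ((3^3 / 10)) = 20 / 27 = 0.74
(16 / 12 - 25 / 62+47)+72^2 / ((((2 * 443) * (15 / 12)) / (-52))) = -195.47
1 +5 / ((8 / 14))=39 / 4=9.75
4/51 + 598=30502/51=598.08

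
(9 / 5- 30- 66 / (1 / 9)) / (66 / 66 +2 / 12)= -18666 / 35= -533.31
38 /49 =0.78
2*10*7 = 140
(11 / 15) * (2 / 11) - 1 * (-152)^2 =-346558 / 15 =-23103.87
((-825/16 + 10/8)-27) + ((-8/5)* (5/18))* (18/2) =-1301/16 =-81.31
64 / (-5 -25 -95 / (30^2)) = -11520 / 5419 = -2.13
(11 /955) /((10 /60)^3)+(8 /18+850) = 7330954 /8595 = 852.93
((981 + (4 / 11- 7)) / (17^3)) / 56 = 5359 / 1513204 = 0.00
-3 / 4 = -0.75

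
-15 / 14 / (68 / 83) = -1245 / 952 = -1.31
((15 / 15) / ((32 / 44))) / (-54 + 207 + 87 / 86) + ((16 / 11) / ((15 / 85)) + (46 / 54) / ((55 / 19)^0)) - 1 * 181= -901602133 / 5245020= -171.90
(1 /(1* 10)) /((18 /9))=1 /20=0.05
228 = 228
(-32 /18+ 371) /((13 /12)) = 13292 /39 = 340.82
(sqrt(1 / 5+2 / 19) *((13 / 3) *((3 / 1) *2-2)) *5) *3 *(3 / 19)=156 *sqrt(2755) / 361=22.68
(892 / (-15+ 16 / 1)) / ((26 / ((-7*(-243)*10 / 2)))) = 3793230 / 13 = 291786.92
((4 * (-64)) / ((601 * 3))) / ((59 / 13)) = -3328 / 106377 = -0.03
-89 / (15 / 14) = -83.07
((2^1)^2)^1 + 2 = 6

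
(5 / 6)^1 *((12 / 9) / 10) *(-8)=-8 / 9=-0.89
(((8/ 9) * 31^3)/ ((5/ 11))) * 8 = 466063.64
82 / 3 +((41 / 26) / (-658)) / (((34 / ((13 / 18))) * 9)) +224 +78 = 2387181847 / 7248528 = 329.33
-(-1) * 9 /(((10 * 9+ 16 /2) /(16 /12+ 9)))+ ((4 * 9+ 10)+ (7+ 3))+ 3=5875 /98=59.95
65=65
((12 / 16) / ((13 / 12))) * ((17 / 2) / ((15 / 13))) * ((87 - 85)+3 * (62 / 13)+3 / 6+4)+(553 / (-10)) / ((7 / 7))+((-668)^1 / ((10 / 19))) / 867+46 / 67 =50.04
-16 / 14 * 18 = -144 / 7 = -20.57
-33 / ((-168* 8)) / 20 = 11 / 8960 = 0.00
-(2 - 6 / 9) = -4 / 3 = -1.33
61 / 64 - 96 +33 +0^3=-3971 / 64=-62.05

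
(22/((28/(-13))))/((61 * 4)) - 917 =-3132615/3416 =-917.04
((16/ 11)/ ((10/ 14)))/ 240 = 7/ 825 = 0.01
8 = 8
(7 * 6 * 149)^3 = 245079325512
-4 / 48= -1 / 12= -0.08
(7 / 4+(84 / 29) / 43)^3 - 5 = 1.00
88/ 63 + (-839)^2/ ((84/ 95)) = 28659691/ 36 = 796102.53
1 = 1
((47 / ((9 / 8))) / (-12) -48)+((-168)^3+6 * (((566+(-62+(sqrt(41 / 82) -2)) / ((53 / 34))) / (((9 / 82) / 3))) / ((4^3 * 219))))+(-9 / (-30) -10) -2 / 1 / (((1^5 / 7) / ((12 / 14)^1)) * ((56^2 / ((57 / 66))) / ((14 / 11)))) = -33563618640721921 / 7078412880+697 * sqrt(2) / 185712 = -4741687.04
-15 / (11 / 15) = -225 / 11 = -20.45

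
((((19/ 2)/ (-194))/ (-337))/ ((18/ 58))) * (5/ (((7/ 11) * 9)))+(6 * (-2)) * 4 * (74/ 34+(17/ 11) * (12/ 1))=-13789783604965/ 13863927924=-994.65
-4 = -4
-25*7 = -175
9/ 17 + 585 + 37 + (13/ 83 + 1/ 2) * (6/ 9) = 2637020/ 4233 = 622.97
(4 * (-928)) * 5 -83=-18643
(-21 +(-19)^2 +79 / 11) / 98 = 3.54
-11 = -11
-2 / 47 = -0.04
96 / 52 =24 / 13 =1.85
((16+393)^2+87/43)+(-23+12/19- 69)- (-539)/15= 2049374093/12255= 167227.59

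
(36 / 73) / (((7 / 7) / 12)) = 432 / 73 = 5.92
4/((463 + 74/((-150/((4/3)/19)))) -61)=8550/859201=0.01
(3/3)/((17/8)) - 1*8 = -7.53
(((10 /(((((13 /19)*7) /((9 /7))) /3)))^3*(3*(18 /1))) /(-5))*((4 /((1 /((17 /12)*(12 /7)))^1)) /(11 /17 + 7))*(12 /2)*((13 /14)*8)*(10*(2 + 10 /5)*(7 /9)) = -17978870676326400 /1809323971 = -9936789.08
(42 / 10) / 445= 0.01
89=89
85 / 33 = 2.58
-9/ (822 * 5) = -3/ 1370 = -0.00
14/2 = 7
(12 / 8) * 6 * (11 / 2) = 99 / 2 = 49.50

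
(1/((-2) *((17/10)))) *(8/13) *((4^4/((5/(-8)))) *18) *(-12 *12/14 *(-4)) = 84934656/1547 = 54902.82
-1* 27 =-27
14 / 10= 7 / 5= 1.40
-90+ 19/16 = -1421/16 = -88.81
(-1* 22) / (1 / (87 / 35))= -1914 / 35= -54.69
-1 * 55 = -55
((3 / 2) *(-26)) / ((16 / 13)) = -507 / 16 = -31.69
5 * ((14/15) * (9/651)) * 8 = 16/31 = 0.52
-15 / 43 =-0.35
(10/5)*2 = 4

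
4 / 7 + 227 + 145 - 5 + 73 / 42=15511 / 42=369.31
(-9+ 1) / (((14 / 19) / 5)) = -380 / 7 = -54.29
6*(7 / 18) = 7 / 3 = 2.33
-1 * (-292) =292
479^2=229441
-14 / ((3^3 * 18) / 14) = -98 / 243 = -0.40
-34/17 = -2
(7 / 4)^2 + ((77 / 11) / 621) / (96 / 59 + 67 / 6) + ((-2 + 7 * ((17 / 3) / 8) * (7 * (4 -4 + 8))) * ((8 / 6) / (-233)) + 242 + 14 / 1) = 42853145867 / 166429104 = 257.49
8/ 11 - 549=-6031/ 11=-548.27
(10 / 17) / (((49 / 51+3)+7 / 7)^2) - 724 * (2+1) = -2171.98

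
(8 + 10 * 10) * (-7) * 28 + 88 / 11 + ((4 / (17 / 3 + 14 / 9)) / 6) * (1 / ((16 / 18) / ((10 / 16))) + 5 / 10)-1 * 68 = -44154009 / 2080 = -21227.89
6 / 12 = 1 / 2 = 0.50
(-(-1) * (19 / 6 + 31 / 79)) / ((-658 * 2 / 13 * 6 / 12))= -3133 / 44556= -0.07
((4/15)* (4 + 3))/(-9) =-28/135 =-0.21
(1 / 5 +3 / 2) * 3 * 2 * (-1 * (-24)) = 1224 / 5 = 244.80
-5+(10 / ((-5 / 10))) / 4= -10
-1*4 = -4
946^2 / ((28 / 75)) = 16779675 / 7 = 2397096.43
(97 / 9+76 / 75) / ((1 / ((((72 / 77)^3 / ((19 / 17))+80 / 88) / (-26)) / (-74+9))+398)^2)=134318252945423197 / 23232909919168886724225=0.00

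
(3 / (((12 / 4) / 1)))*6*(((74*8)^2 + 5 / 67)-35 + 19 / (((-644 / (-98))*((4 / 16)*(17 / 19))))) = 55083174516 / 26197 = 2102652.00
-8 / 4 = -2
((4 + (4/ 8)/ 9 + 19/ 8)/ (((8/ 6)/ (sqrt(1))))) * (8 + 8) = 463/ 6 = 77.17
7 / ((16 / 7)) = 3.06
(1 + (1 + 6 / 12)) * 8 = 20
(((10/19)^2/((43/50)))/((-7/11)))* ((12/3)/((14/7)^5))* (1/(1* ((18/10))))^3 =-859375/79213869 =-0.01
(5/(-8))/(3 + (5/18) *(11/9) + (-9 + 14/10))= 2025/13804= 0.15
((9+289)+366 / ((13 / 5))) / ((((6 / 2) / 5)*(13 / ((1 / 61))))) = 0.92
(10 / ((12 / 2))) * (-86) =-143.33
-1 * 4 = -4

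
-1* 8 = -8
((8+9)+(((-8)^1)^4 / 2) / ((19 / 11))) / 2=22851 / 38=601.34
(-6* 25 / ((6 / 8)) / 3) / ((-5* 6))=20 / 9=2.22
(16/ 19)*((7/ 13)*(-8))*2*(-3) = 5376/ 247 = 21.77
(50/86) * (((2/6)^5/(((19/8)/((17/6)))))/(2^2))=425/595593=0.00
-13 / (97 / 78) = -1014 / 97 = -10.45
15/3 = 5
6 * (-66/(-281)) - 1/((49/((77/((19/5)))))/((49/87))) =546403/464493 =1.18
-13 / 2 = -6.50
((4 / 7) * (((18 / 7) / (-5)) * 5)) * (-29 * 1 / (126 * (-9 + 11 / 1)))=58 / 343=0.17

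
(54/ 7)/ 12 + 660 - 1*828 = -2343/ 14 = -167.36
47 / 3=15.67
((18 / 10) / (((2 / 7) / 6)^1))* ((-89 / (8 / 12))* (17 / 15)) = -285957 / 50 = -5719.14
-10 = -10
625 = 625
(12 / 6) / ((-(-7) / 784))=224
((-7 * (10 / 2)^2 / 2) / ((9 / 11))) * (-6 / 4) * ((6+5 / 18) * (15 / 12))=1087625 / 864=1258.83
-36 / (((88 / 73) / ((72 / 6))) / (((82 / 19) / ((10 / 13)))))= -2101086 / 1045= -2010.61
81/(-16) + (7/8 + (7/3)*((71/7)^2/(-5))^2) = 983.63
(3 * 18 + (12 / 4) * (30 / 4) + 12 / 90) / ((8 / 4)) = 2299 / 60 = 38.32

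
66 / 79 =0.84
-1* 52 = -52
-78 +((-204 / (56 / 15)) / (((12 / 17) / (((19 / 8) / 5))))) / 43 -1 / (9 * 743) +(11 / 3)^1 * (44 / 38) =-182610783109 / 2447548992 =-74.61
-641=-641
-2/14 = -1/7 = -0.14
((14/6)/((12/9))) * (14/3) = 49/6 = 8.17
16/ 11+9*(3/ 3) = 115/ 11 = 10.45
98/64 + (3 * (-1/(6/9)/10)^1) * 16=-907/160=-5.67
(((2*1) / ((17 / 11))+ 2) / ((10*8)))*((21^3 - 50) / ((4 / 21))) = 1354017 / 680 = 1991.20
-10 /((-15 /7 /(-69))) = -322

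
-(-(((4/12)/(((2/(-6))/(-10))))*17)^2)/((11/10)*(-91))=-289000/1001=-288.71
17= 17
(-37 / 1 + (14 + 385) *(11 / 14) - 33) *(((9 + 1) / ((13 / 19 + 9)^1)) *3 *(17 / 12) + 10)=2578665 / 736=3503.62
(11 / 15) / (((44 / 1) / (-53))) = -53 / 60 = -0.88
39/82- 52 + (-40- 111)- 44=-20215/82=-246.52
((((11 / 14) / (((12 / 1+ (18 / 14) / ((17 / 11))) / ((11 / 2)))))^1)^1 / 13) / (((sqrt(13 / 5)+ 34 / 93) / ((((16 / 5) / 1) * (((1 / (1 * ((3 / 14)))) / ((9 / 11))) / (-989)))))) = 1335536048 / 18845625400407 - 1217694632 * sqrt(65) / 31409375667345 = -0.00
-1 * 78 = -78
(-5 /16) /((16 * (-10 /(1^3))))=1 /512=0.00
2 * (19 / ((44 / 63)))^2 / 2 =1432809 / 1936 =740.09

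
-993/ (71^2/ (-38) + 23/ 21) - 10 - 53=-5821767/ 104987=-55.45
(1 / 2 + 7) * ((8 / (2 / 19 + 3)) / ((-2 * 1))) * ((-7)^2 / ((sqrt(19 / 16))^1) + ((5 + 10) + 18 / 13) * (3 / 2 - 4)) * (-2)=-607050 / 767 + 11760 * sqrt(19) / 59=77.36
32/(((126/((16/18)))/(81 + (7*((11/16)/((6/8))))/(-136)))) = 528460/28917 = 18.28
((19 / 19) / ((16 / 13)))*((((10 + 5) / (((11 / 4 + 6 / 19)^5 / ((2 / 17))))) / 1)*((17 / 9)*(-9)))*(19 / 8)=-146783148720 / 686719856393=-0.21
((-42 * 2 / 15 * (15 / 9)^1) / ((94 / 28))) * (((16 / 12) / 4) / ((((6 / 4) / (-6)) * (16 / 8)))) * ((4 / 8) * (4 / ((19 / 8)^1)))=12544 / 8037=1.56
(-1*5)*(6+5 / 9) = -295 / 9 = -32.78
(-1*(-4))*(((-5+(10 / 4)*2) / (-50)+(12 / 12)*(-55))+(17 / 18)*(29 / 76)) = -74747 / 342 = -218.56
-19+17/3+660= 1940/3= 646.67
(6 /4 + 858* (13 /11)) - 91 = 1849 /2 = 924.50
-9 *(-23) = 207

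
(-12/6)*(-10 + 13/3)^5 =2839714/243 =11686.07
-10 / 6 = -5 / 3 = -1.67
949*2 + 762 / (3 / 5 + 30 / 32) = 98138 / 41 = 2393.61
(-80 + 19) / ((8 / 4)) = -61 / 2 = -30.50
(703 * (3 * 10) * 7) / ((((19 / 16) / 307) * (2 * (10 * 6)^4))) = 79513 / 54000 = 1.47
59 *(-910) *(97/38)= -2603965/19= -137050.79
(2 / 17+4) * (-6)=-420 / 17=-24.71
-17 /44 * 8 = -34 /11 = -3.09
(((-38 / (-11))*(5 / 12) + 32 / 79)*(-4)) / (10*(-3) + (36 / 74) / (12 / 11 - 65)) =250147787 / 1017418248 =0.25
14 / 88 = 7 / 44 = 0.16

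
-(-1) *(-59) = -59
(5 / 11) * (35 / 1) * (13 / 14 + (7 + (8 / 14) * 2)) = 3175 / 22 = 144.32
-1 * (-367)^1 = 367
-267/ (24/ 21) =-1869/ 8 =-233.62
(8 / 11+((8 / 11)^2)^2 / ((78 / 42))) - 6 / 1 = -974902 / 190333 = -5.12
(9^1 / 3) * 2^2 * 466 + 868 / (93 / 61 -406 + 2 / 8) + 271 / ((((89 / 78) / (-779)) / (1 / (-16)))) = 1204602704501 / 70225272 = 17153.41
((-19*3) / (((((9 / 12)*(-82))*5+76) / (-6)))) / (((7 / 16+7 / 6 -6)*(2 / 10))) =164160 / 97693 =1.68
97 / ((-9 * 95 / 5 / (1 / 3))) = -97 / 513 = -0.19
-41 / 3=-13.67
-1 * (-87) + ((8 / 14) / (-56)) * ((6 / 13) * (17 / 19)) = 1052910 / 12103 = 87.00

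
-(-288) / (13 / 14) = 4032 / 13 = 310.15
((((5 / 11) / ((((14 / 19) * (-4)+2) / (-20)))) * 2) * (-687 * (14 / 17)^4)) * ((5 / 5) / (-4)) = 1516.11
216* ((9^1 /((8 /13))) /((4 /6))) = 9477 /2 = 4738.50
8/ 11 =0.73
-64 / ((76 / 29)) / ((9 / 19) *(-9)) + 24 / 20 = 2806 / 405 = 6.93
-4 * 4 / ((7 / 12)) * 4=-768 / 7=-109.71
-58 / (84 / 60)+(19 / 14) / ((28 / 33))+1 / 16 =-31177 / 784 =-39.77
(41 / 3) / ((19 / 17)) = 697 / 57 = 12.23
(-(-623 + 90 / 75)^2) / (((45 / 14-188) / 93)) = 12584977062 / 64675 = 194587.97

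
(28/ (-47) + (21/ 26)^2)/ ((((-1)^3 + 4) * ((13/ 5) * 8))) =8995/ 9912864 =0.00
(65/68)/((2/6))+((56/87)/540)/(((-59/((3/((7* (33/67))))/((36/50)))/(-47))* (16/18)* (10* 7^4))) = 2855055036313/995608917072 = 2.87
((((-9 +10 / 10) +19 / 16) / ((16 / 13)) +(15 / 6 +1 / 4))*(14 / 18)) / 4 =-0.54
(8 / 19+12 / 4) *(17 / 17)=65 / 19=3.42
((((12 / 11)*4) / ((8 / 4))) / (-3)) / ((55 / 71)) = -568 / 605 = -0.94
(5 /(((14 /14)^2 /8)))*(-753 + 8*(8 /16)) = -29960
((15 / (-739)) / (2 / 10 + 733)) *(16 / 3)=-200 / 1354587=-0.00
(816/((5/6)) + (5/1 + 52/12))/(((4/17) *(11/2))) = 11458/15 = 763.87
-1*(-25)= 25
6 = 6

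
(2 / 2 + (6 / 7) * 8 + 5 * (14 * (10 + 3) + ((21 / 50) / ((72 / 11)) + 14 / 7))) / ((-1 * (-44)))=1559339 / 73920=21.09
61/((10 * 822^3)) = 61/5554122480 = 0.00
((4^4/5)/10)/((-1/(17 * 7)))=-15232/25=-609.28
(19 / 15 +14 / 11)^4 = 30821664721 / 741200625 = 41.58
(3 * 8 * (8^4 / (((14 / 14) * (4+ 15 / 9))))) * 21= 6193152 / 17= 364303.06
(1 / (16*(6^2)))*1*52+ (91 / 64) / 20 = 1859 / 11520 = 0.16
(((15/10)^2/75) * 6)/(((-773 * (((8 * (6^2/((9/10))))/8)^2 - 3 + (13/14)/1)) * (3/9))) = -63/144106525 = -0.00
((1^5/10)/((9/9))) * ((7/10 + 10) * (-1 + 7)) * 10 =321/5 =64.20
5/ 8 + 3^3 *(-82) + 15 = -17587/ 8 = -2198.38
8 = 8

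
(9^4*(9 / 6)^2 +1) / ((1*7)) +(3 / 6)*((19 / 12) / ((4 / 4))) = 354451 / 168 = 2109.83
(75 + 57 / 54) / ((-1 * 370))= -37 / 180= -0.21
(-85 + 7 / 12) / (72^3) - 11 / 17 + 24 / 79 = -2066168395 / 6015264768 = -0.34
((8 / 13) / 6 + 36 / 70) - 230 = -313108 / 1365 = -229.38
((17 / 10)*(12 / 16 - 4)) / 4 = -221 / 160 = -1.38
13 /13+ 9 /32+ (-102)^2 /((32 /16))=166505 /32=5203.28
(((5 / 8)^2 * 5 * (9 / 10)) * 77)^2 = 18320.05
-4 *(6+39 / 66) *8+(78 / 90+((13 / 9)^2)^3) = -5873909084 / 29229255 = -200.96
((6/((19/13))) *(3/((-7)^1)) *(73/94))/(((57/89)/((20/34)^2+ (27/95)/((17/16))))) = -4267983252/3260802895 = -1.31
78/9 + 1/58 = 1511/174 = 8.68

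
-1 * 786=-786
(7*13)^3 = 753571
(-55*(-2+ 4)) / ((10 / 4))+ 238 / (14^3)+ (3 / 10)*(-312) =-134763 / 980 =-137.51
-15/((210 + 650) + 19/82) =-410/23513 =-0.02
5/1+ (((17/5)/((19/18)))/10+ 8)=6328/475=13.32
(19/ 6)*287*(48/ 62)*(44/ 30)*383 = 183787912/ 465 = 395242.82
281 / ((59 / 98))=27538 / 59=466.75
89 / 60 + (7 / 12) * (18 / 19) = 2321 / 1140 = 2.04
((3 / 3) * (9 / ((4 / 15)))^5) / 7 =44840334375 / 7168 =6255627.01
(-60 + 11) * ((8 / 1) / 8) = -49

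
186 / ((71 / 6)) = 1116 / 71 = 15.72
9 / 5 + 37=194 / 5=38.80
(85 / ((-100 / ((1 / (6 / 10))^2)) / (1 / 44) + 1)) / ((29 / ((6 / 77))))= -510 / 3534839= -0.00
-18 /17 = -1.06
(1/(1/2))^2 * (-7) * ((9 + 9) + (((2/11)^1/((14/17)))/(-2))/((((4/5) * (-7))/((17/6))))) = -467141/924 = -505.56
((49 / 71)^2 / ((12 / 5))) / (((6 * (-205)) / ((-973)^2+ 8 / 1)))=-152.75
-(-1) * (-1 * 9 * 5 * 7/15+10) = -11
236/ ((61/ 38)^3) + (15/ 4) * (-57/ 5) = 12985417/ 907924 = 14.30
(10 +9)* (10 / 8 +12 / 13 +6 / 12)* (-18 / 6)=-7923 / 52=-152.37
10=10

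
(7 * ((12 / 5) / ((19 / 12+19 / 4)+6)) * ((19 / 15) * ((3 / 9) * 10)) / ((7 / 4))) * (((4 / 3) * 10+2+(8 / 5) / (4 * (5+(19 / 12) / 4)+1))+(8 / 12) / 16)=50.76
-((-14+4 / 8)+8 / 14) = 12.93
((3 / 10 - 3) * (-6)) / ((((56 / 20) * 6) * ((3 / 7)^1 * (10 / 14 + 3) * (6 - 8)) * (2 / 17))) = -1071 / 416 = -2.57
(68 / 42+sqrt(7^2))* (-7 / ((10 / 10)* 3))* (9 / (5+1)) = -30.17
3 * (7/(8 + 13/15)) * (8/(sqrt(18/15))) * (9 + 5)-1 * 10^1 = -10 + 840 * sqrt(30)/19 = 232.15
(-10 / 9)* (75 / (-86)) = 125 / 129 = 0.97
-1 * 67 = -67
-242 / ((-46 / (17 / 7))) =2057 / 161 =12.78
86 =86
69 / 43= 1.60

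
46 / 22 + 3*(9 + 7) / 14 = 425 / 77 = 5.52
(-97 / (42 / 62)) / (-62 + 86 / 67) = 201469 / 85428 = 2.36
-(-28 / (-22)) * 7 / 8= -49 / 44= -1.11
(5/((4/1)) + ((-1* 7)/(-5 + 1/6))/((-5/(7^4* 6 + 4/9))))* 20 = -7258673/87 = -83433.02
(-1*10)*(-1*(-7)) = -70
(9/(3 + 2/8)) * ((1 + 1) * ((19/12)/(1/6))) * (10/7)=6840/91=75.16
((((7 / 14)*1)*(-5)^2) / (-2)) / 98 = -25 / 392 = -0.06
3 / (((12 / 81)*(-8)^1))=-81 / 32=-2.53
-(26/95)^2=-676/9025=-0.07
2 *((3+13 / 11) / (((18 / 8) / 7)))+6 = 3170 / 99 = 32.02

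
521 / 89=5.85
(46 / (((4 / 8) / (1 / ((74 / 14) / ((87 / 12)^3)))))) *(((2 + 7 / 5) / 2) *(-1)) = -66752693 / 5920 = -11275.79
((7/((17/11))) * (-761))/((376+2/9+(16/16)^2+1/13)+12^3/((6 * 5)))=-34279245/4325072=-7.93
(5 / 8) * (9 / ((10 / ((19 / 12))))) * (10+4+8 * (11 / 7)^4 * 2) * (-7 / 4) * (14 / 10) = -1526859 / 6272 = -243.44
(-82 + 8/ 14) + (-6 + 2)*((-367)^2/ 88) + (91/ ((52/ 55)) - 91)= -1909109/ 308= -6198.41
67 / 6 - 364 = -2117 / 6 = -352.83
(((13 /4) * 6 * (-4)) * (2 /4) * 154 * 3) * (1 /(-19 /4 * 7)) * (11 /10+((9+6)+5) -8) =674388 /95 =7098.82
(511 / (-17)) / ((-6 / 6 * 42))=73 / 102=0.72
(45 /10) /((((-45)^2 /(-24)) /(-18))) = 24 /25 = 0.96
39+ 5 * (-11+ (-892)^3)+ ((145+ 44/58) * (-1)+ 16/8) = -102911186393/29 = -3548661599.76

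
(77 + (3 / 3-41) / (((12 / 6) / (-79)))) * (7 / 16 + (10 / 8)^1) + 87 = 46131 / 16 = 2883.19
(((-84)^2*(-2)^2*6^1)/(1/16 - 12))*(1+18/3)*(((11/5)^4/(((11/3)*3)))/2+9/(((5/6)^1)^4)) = -233847806976/119375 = -1958934.51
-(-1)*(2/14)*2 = 0.29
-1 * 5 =-5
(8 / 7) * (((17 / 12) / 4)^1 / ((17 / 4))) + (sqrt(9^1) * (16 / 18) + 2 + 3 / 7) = 109 / 21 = 5.19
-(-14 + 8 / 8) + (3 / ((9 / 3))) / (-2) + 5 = 35 / 2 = 17.50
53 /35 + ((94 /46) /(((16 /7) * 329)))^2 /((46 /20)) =82541103 /54508160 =1.51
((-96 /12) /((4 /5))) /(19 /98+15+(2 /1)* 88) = -0.05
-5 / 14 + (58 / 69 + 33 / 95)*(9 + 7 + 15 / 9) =20.63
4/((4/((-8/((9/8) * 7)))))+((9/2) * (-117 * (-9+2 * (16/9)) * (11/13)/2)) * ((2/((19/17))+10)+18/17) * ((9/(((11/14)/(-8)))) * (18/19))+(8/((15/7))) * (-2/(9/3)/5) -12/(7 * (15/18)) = -1352710.17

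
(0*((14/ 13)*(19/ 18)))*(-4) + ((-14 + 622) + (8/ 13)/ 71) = 561192/ 923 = 608.01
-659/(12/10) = -3295/6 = -549.17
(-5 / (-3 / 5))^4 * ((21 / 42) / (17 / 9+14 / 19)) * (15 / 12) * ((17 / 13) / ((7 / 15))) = 3154296875 / 980616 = 3216.65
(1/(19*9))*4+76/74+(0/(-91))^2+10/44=177847/139194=1.28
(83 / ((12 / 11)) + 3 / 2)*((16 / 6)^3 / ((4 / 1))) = 29792 / 81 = 367.80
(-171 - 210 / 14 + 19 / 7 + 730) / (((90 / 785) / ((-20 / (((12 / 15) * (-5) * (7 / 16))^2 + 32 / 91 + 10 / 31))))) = -38742098720 / 1517949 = -25522.66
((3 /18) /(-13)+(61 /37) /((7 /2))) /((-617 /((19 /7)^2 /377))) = -3341777 /230259183882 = -0.00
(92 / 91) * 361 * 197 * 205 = 1341266620 / 91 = 14739193.63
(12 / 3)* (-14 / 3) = -56 / 3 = -18.67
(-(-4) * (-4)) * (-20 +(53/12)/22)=10454/33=316.79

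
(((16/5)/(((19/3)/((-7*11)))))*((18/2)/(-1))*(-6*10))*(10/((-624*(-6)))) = -56.11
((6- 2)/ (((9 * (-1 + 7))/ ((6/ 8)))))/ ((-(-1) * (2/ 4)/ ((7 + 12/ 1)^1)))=19/ 9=2.11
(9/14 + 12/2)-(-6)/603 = 18721/2814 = 6.65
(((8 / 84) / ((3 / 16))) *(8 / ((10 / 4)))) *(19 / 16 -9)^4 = 48828125 / 8064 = 6055.08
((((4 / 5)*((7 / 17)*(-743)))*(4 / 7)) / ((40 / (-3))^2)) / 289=-6687 / 2456500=-0.00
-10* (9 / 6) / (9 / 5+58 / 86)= -3225 / 532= -6.06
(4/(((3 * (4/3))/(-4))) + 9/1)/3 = 5/3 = 1.67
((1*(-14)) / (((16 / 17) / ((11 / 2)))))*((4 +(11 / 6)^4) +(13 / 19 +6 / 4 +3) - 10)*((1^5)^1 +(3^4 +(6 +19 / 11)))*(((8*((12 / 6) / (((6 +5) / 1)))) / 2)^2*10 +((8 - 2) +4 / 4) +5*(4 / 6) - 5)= -2435189498581 / 2979504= -817313.72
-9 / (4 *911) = -9 / 3644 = -0.00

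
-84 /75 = -28 /25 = -1.12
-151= -151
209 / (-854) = -209 / 854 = -0.24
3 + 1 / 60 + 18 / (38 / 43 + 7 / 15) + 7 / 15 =878639 / 52260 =16.81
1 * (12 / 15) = 4 / 5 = 0.80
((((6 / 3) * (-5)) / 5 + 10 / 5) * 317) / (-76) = 0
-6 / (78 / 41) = -3.15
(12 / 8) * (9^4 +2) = 19689 / 2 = 9844.50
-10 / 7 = -1.43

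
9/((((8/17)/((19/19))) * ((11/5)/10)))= 3825/44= 86.93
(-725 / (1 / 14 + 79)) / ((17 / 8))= -81200 / 18819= -4.31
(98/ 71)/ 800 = 49/ 28400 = 0.00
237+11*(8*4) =589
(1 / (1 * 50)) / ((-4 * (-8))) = 1 / 1600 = 0.00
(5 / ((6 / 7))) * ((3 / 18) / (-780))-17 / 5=-95507 / 28080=-3.40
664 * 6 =3984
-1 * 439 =-439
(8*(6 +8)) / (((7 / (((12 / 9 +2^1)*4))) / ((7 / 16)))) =280 / 3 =93.33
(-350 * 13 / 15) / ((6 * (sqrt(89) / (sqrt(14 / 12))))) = -455 * sqrt(3738) / 4806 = -5.79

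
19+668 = 687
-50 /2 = -25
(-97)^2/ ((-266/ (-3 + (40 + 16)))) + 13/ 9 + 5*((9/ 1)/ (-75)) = -22430357/ 11970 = -1873.88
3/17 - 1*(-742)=12617/17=742.18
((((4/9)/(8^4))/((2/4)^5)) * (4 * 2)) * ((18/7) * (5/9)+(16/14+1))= 25/252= 0.10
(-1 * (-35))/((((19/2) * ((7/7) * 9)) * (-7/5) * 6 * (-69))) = 0.00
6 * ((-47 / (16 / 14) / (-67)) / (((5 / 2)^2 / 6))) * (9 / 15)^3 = 159894 / 209375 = 0.76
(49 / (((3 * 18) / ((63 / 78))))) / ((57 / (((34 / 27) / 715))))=5831 / 257490090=0.00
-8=-8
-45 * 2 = -90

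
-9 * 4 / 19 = -36 / 19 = -1.89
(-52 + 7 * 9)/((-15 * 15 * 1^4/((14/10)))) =-77/1125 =-0.07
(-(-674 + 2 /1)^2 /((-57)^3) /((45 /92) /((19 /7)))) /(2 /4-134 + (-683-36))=-1318912 /83093175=-0.02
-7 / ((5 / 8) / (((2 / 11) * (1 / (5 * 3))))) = -0.14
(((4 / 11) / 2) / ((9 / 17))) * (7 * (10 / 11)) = 2380 / 1089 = 2.19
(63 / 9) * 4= 28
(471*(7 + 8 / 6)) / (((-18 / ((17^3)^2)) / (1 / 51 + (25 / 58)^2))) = -196384787730275 / 181656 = -1081080656.46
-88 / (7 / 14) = -176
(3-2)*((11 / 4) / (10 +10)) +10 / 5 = 171 / 80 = 2.14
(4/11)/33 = 4/363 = 0.01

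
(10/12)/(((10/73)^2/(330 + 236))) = 1508107/60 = 25135.12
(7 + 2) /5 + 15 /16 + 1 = 299 /80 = 3.74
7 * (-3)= -21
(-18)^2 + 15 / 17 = 5523 / 17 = 324.88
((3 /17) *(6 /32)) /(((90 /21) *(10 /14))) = 147 /13600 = 0.01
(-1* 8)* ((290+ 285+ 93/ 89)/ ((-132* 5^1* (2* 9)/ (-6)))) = -102536/ 44055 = -2.33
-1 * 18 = -18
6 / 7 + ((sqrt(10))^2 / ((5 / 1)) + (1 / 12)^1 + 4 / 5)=1571 / 420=3.74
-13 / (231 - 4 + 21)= -13 / 248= -0.05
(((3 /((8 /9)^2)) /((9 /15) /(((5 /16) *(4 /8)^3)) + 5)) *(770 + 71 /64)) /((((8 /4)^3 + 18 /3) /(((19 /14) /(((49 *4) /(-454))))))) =-32.29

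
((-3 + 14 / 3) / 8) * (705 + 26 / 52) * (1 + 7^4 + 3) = 16967275 / 48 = 353484.90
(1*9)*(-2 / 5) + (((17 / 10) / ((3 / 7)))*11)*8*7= 36598 / 15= 2439.87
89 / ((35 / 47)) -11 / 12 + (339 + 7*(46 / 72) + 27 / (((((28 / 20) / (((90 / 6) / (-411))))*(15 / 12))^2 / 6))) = 19125974416 / 41385645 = 462.14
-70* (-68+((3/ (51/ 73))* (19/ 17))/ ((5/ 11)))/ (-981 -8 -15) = -4.00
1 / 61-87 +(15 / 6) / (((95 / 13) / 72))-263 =-377083 / 1159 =-325.35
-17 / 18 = -0.94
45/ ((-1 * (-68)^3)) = 45/ 314432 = 0.00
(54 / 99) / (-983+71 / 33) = -9 / 16184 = -0.00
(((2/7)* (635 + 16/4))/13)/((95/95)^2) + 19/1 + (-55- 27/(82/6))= -89289/3731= -23.93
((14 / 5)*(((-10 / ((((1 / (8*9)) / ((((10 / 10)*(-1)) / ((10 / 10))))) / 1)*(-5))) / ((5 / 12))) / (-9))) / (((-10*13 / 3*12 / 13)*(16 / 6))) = -126 / 125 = -1.01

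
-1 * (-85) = 85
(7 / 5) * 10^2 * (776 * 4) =434560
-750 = -750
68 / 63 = 1.08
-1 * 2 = -2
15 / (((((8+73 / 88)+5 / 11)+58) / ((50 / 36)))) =5500 / 17763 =0.31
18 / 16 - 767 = -6127 / 8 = -765.88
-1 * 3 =-3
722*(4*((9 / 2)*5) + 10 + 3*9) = 91694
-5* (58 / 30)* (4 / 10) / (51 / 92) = -5336 / 765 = -6.98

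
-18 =-18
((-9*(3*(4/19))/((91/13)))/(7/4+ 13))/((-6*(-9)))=-8/7847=-0.00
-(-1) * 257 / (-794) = -257 / 794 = -0.32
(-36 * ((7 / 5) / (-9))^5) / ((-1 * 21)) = -9604 / 61509375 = -0.00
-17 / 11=-1.55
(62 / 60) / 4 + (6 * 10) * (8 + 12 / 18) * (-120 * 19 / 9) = -5269323 / 40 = -131733.08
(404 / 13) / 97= 404 / 1261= 0.32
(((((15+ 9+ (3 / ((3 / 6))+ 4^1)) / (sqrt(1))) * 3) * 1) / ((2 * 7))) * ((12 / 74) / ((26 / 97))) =14841 / 3367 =4.41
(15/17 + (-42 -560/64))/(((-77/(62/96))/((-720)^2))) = 283826700/1309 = 216827.12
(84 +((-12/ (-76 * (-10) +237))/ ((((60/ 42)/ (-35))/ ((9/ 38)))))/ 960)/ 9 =169729427/ 18185280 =9.33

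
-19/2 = -9.50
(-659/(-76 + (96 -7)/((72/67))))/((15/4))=-63264/2455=-25.77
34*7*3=714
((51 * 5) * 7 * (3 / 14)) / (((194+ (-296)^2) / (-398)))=-10149 / 5854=-1.73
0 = 0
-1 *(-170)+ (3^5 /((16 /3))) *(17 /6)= 9571 /32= 299.09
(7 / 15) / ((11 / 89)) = 623 / 165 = 3.78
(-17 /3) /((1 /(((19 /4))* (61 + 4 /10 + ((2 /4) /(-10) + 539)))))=-3878261 /240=-16159.42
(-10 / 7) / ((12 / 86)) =-215 / 21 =-10.24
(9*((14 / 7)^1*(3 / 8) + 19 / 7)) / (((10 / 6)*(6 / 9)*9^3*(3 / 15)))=97 / 504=0.19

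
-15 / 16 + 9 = 129 / 16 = 8.06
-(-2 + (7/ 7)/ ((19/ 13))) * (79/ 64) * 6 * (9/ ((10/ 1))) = 10665/ 1216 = 8.77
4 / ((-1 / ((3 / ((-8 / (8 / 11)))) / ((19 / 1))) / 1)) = 12 / 209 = 0.06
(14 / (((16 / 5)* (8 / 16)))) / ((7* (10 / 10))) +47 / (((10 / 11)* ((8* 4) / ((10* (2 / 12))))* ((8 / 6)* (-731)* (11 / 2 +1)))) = 1519963 / 1216384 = 1.25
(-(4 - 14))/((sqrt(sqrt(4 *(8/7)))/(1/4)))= 5 *2^(3/4) *7^(1/4)/8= 1.71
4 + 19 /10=59 /10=5.90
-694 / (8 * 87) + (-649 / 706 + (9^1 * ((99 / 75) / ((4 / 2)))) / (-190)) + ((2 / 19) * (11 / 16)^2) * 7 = -14932042219 / 9336144000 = -1.60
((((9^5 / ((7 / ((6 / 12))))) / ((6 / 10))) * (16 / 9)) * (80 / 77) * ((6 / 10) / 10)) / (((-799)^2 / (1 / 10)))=209952 / 1720490695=0.00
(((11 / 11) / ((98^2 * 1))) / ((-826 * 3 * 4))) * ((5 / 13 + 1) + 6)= -1 / 12890969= -0.00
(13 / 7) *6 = 78 / 7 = 11.14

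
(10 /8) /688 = 0.00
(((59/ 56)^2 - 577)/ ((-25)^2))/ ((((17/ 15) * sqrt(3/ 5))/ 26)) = -23477883 * sqrt(15)/ 3332000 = -27.29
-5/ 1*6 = -30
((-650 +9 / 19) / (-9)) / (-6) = -12.03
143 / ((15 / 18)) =858 / 5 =171.60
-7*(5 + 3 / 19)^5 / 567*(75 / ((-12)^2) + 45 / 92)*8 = -5039358442160 / 13838917311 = -364.14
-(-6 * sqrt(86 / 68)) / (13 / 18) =54 * sqrt(1462) / 221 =9.34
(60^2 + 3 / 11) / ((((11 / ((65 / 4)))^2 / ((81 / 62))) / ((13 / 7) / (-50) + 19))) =3598086724479 / 18484928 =194649.76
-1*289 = -289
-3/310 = -0.01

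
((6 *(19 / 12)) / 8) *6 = 57 / 8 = 7.12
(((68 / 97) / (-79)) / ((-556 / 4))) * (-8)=-544 / 1065157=-0.00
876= 876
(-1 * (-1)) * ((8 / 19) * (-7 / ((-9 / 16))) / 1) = 896 / 171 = 5.24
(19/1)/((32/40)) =95/4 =23.75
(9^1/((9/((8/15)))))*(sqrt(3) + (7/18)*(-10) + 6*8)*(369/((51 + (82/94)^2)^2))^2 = 1080722867717346507*sqrt(3)/106824967375992100000 + 47671886498198507031/106824967375992100000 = 0.46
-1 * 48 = -48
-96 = -96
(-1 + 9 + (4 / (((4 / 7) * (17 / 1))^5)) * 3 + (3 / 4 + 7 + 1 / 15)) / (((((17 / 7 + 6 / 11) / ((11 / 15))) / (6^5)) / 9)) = 272944.41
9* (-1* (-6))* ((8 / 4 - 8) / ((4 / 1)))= -81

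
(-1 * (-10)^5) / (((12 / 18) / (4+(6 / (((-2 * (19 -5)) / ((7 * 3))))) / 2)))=262500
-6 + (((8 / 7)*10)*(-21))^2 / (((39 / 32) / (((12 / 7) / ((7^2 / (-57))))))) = -420276354 / 4459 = -94253.50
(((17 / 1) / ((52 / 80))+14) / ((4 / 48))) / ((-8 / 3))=-2349 / 13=-180.69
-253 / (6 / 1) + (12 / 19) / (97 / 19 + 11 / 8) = -248629 / 5910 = -42.07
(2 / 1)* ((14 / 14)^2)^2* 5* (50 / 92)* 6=750 / 23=32.61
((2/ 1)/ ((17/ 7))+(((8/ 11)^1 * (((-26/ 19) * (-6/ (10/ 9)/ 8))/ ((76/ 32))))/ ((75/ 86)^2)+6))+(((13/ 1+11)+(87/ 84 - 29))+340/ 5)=420752598879/ 5906862500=71.23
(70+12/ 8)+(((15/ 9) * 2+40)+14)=773/ 6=128.83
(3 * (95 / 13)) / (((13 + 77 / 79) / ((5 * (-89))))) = -3339725 / 4784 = -698.10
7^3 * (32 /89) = 123.33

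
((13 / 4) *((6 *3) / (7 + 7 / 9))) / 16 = 1053 / 2240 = 0.47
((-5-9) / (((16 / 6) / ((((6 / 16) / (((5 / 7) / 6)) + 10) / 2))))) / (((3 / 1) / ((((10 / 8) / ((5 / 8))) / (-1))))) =1841 / 80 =23.01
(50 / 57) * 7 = 350 / 57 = 6.14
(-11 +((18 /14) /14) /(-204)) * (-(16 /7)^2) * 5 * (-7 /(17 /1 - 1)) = -733070 /5831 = -125.72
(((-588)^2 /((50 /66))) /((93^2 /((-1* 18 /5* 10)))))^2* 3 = 6248538088353792 /577200625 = 10825591.34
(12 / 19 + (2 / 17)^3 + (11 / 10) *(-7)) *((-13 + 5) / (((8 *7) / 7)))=6596639 / 933470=7.07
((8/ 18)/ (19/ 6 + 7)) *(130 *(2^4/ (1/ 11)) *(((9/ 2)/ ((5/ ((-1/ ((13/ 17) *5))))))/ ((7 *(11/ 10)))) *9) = -117504/ 427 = -275.19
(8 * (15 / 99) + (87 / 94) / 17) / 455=66791 / 23993970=0.00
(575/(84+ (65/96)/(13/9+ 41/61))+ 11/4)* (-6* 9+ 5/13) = -6434492809/12541404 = -513.06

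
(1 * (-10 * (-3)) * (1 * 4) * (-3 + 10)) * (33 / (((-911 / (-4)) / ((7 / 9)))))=86240 / 911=94.67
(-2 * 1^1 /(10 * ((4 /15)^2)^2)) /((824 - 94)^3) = -81 /796706816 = -0.00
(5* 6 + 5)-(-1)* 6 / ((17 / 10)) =655 / 17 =38.53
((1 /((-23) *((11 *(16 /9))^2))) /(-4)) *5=405 /2849792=0.00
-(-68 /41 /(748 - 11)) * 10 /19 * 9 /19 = 0.00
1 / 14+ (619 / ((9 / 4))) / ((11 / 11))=34673 / 126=275.18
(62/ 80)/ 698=0.00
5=5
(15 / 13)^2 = 225 / 169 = 1.33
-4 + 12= 8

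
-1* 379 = -379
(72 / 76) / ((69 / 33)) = 198 / 437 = 0.45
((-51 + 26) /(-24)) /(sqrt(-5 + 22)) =25*sqrt(17) /408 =0.25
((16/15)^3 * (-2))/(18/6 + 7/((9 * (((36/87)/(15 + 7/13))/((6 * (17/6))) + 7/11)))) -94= -58820378066/621942375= -94.58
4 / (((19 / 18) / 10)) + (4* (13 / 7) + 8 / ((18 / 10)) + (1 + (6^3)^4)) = 2605608516961 / 1197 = 2176782386.77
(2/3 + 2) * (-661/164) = -1322/123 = -10.75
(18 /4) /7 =0.64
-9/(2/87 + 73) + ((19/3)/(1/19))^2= 827922266/57177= 14479.99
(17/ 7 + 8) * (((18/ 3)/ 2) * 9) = 1971/ 7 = 281.57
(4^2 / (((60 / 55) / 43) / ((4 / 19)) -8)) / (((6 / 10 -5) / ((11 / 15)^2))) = 41624 / 167715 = 0.25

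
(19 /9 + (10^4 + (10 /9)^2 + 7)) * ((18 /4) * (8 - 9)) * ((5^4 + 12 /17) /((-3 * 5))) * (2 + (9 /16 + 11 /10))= 1263545477579 /183600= 6882055.98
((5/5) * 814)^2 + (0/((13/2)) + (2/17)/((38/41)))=214018549/323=662596.13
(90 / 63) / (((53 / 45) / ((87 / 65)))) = 1.62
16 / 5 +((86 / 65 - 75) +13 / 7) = -68.62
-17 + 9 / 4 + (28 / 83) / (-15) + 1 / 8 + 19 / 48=-94631 / 6640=-14.25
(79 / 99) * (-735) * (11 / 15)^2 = -42581 / 135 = -315.41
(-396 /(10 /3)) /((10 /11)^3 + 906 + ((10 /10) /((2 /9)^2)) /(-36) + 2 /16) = -12649824 /96504295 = -0.13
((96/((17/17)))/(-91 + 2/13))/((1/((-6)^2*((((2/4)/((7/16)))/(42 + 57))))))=-39936/90937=-0.44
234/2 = 117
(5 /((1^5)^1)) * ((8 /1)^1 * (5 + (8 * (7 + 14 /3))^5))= 68841472048600 /243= 283298238883.13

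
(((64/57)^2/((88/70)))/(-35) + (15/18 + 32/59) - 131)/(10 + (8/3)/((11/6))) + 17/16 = -1981789591/193224528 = -10.26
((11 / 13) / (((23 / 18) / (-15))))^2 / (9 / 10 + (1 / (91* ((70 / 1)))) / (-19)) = 41061289500 / 374542051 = 109.63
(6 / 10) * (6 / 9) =2 / 5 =0.40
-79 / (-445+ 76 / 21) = 1659 / 9269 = 0.18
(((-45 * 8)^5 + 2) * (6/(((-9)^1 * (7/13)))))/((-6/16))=-1257696460799584/63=-19963435885707.68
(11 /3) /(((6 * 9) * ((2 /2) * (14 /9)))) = 0.04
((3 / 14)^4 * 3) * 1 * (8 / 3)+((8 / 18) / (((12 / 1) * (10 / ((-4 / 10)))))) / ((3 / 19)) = 0.01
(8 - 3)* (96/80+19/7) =137/7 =19.57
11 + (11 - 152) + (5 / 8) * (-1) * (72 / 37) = -4855 / 37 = -131.22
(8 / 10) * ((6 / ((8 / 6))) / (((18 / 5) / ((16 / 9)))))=16 / 9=1.78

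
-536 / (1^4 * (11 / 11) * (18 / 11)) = -2948 / 9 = -327.56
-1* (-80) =80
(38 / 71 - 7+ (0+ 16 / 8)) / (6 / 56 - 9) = 8876 / 17679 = 0.50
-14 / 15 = -0.93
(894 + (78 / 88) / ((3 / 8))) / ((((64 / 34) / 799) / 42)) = 703123995 / 44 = 15980090.80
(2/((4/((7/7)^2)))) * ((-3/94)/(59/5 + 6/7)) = -105/83284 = -0.00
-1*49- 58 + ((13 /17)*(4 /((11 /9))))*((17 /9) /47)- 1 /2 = -111051 /1034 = -107.40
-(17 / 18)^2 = -289 / 324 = -0.89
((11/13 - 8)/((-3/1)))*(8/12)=62/39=1.59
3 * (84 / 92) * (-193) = -12159 / 23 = -528.65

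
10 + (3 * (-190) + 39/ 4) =-2201/ 4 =-550.25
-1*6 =-6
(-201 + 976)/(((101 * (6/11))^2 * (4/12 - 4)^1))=-8525/122412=-0.07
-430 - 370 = -800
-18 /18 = -1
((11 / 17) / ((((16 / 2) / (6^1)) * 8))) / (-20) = -33 / 10880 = -0.00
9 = 9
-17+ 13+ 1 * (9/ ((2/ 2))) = 5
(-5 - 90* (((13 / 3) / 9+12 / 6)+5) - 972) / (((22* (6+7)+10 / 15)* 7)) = -4951 / 6020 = -0.82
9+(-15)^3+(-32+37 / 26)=-88311 / 26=-3396.58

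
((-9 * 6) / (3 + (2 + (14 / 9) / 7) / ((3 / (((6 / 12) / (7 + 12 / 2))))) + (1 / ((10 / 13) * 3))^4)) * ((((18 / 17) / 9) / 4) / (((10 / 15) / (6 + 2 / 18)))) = -2606175000 / 548441981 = -4.75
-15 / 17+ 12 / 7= 99 / 119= 0.83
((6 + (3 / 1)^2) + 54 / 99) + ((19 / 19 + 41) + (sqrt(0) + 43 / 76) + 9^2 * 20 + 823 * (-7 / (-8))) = 2398.24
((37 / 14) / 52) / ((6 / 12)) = 37 / 364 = 0.10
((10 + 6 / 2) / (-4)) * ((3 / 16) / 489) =-13 / 10432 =-0.00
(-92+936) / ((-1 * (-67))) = 844 / 67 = 12.60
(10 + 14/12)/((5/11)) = 24.57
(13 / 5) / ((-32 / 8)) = -13 / 20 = -0.65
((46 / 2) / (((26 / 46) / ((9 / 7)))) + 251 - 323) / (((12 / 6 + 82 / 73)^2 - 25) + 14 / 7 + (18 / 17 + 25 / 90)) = 2920537134 / 1767114167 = 1.65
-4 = -4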